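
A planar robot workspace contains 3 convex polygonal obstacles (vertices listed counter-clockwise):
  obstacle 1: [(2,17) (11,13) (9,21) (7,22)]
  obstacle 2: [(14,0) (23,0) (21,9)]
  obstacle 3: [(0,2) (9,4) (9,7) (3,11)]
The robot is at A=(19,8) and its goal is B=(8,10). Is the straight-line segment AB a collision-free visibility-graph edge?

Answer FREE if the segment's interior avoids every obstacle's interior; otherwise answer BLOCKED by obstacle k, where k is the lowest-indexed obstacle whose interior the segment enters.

FREE

Obstacle 1 [(2,17) (11,13) (9,21) (7,22)]:
  edge (2,17)–(11,13): clear
  edge (11,13)–(9,21): clear
  edge (9,21)–(7,22): clear
  edge (7,22)–(2,17): clear
  midpoint (27/2,9) outside
  → clear
Obstacle 2 [(14,0) (23,0) (21,9)]:
  edge (14,0)–(23,0): clear
  edge (23,0)–(21,9): clear
  edge (21,9)–(14,0): clear
  midpoint (27/2,9) outside
  → clear
Obstacle 3 [(0,2) (9,4) (9,7) (3,11)]:
  edge (0,2)–(9,4): clear
  edge (9,4)–(9,7): clear
  edge (9,7)–(3,11): clear
  edge (3,11)–(0,2): clear
  midpoint (27/2,9) outside
  → clear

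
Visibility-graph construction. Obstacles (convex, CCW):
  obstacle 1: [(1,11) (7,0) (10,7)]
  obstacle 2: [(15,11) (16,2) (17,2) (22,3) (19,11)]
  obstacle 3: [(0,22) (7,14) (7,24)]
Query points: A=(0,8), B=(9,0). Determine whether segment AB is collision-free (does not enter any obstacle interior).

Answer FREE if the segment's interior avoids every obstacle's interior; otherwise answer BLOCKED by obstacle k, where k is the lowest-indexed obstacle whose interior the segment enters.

BLOCKED by obstacle 1

Obstacle 1 [(1,11) (7,0) (10,7)]:
  edge (1,11)–(7,0): crosses AB
  edge (7,0)–(10,7): crosses AB
  edge (10,7)–(1,11): clear
  → BLOCKED
Obstacle 2 [(15,11) (16,2) (17,2) (22,3) (19,11)]:
  edge (15,11)–(16,2): clear
  edge (16,2)–(17,2): clear
  edge (17,2)–(22,3): clear
  edge (22,3)–(19,11): clear
  edge (19,11)–(15,11): clear
  midpoint (9/2,4) outside
  → clear
Obstacle 3 [(0,22) (7,14) (7,24)]:
  edge (0,22)–(7,14): clear
  edge (7,14)–(7,24): clear
  edge (7,24)–(0,22): clear
  midpoint (9/2,4) outside
  → clear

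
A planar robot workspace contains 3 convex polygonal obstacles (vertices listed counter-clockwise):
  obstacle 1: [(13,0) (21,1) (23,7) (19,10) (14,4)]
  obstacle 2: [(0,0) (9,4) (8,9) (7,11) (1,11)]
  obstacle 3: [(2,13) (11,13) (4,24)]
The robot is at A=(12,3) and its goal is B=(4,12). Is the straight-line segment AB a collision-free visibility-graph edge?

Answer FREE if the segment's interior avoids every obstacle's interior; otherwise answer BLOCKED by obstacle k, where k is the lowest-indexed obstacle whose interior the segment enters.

BLOCKED by obstacle 2

Obstacle 1 [(13,0) (21,1) (23,7) (19,10) (14,4)]:
  edge (13,0)–(21,1): clear
  edge (21,1)–(23,7): clear
  edge (23,7)–(19,10): clear
  edge (19,10)–(14,4): clear
  edge (14,4)–(13,0): clear
  midpoint (8,15/2) outside
  → clear
Obstacle 2 [(0,0) (9,4) (8,9) (7,11) (1,11)]:
  edge (0,0)–(9,4): clear
  edge (9,4)–(8,9): crosses AB
  edge (8,9)–(7,11): clear
  edge (7,11)–(1,11): crosses AB
  edge (1,11)–(0,0): clear
  → BLOCKED
Obstacle 3 [(2,13) (11,13) (4,24)]:
  edge (2,13)–(11,13): clear
  edge (11,13)–(4,24): clear
  edge (4,24)–(2,13): clear
  midpoint (8,15/2) outside
  → clear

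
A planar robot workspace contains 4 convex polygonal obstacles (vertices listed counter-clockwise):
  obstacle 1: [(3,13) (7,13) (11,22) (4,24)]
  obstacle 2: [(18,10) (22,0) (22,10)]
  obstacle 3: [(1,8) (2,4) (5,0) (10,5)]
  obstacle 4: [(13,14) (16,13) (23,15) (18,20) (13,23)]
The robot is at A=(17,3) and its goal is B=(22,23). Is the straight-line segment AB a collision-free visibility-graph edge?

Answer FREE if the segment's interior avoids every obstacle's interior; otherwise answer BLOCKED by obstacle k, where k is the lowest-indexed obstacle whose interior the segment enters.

Obstacle 1 [(3,13) (7,13) (11,22) (4,24)]:
  edge (3,13)–(7,13): clear
  edge (7,13)–(11,22): clear
  edge (11,22)–(4,24): clear
  edge (4,24)–(3,13): clear
  midpoint (39/2,13) outside
  → clear
Obstacle 2 [(18,10) (22,0) (22,10)]:
  edge (18,10)–(22,0): crosses AB
  edge (22,0)–(22,10): clear
  edge (22,10)–(18,10): crosses AB
  → BLOCKED
Obstacle 3 [(1,8) (2,4) (5,0) (10,5)]:
  edge (1,8)–(2,4): clear
  edge (2,4)–(5,0): clear
  edge (5,0)–(10,5): clear
  edge (10,5)–(1,8): clear
  midpoint (39/2,13) outside
  → clear
Obstacle 4 [(13,14) (16,13) (23,15) (18,20) (13,23)]:
  edge (13,14)–(16,13): clear
  edge (16,13)–(23,15): crosses AB
  edge (23,15)–(18,20): crosses AB
  edge (18,20)–(13,23): clear
  edge (13,23)–(13,14): clear
  → BLOCKED

BLOCKED by obstacle 2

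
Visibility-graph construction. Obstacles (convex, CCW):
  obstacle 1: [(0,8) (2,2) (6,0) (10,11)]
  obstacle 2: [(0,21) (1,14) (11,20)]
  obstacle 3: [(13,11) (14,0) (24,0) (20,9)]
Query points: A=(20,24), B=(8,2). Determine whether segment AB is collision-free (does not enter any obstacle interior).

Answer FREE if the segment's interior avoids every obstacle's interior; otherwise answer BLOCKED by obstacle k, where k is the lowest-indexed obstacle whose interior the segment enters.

FREE

Obstacle 1 [(0,8) (2,2) (6,0) (10,11)]:
  edge (0,8)–(2,2): clear
  edge (2,2)–(6,0): clear
  edge (6,0)–(10,11): clear
  edge (10,11)–(0,8): clear
  midpoint (14,13) outside
  → clear
Obstacle 2 [(0,21) (1,14) (11,20)]:
  edge (0,21)–(1,14): clear
  edge (1,14)–(11,20): clear
  edge (11,20)–(0,21): clear
  midpoint (14,13) outside
  → clear
Obstacle 3 [(13,11) (14,0) (24,0) (20,9)]:
  edge (13,11)–(14,0): clear
  edge (14,0)–(24,0): clear
  edge (24,0)–(20,9): clear
  edge (20,9)–(13,11): clear
  midpoint (14,13) outside
  → clear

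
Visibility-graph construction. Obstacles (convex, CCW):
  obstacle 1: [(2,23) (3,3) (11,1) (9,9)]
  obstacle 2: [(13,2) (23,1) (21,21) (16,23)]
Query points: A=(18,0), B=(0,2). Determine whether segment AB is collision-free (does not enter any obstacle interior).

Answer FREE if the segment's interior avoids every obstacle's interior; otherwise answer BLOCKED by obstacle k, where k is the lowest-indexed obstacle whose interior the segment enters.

Obstacle 1 [(2,23) (3,3) (11,1) (9,9)]:
  edge (2,23)–(3,3): clear
  edge (3,3)–(11,1): clear
  edge (11,1)–(9,9): clear
  edge (9,9)–(2,23): clear
  midpoint (9,1) outside
  → clear
Obstacle 2 [(13,2) (23,1) (21,21) (16,23)]:
  edge (13,2)–(23,1): clear
  edge (23,1)–(21,21): clear
  edge (21,21)–(16,23): clear
  edge (16,23)–(13,2): clear
  midpoint (9,1) outside
  → clear

FREE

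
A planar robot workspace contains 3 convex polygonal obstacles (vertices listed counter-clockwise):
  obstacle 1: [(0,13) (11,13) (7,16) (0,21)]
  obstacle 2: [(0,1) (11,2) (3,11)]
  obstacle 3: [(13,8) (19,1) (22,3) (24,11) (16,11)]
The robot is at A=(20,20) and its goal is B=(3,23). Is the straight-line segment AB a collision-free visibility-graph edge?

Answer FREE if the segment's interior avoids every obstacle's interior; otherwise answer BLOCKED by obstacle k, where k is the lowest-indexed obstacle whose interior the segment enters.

Obstacle 1 [(0,13) (11,13) (7,16) (0,21)]:
  edge (0,13)–(11,13): clear
  edge (11,13)–(7,16): clear
  edge (7,16)–(0,21): clear
  edge (0,21)–(0,13): clear
  midpoint (23/2,43/2) outside
  → clear
Obstacle 2 [(0,1) (11,2) (3,11)]:
  edge (0,1)–(11,2): clear
  edge (11,2)–(3,11): clear
  edge (3,11)–(0,1): clear
  midpoint (23/2,43/2) outside
  → clear
Obstacle 3 [(13,8) (19,1) (22,3) (24,11) (16,11)]:
  edge (13,8)–(19,1): clear
  edge (19,1)–(22,3): clear
  edge (22,3)–(24,11): clear
  edge (24,11)–(16,11): clear
  edge (16,11)–(13,8): clear
  midpoint (23/2,43/2) outside
  → clear

FREE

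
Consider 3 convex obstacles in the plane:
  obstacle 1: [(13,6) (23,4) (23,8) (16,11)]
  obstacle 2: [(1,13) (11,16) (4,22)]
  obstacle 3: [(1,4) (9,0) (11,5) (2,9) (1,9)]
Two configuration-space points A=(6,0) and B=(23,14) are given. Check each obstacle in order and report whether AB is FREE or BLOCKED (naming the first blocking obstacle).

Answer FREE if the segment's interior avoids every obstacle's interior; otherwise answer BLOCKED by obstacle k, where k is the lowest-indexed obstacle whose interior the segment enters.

BLOCKED by obstacle 1

Obstacle 1 [(13,6) (23,4) (23,8) (16,11)]:
  edge (13,6)–(23,4): crosses AB
  edge (23,4)–(23,8): clear
  edge (23,8)–(16,11): crosses AB
  edge (16,11)–(13,6): clear
  → BLOCKED
Obstacle 2 [(1,13) (11,16) (4,22)]:
  edge (1,13)–(11,16): clear
  edge (11,16)–(4,22): clear
  edge (4,22)–(1,13): clear
  midpoint (29/2,7) outside
  → clear
Obstacle 3 [(1,4) (9,0) (11,5) (2,9) (1,9)]:
  edge (1,4)–(9,0): crosses AB
  edge (9,0)–(11,5): crosses AB
  edge (11,5)–(2,9): clear
  edge (2,9)–(1,9): clear
  edge (1,9)–(1,4): clear
  → BLOCKED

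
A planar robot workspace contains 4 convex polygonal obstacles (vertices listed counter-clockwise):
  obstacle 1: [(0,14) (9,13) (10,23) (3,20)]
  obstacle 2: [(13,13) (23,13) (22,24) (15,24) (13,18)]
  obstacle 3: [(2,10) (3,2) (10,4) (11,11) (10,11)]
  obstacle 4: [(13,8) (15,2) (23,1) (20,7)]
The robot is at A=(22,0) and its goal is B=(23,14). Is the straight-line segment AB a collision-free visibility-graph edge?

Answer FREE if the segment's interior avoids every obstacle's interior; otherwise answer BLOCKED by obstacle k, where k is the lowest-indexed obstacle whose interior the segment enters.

Obstacle 1 [(0,14) (9,13) (10,23) (3,20)]:
  edge (0,14)–(9,13): clear
  edge (9,13)–(10,23): clear
  edge (10,23)–(3,20): clear
  edge (3,20)–(0,14): clear
  midpoint (45/2,7) outside
  → clear
Obstacle 2 [(13,13) (23,13) (22,24) (15,24) (13,18)]:
  edge (13,13)–(23,13): crosses AB
  edge (23,13)–(22,24): crosses AB
  edge (22,24)–(15,24): clear
  edge (15,24)–(13,18): clear
  edge (13,18)–(13,13): clear
  → BLOCKED
Obstacle 3 [(2,10) (3,2) (10,4) (11,11) (10,11)]:
  edge (2,10)–(3,2): clear
  edge (3,2)–(10,4): clear
  edge (10,4)–(11,11): clear
  edge (11,11)–(10,11): clear
  edge (10,11)–(2,10): clear
  midpoint (45/2,7) outside
  → clear
Obstacle 4 [(13,8) (15,2) (23,1) (20,7)]:
  edge (13,8)–(15,2): clear
  edge (15,2)–(23,1): crosses AB
  edge (23,1)–(20,7): crosses AB
  edge (20,7)–(13,8): clear
  → BLOCKED

BLOCKED by obstacle 2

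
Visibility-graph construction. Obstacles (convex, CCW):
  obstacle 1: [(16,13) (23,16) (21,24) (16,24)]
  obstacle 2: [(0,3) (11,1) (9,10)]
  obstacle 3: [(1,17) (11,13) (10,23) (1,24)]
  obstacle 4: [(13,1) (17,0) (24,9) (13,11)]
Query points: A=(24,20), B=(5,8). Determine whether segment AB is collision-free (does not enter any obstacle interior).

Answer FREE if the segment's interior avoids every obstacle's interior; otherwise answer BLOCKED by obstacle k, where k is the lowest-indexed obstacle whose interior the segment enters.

BLOCKED by obstacle 1

Obstacle 1 [(16,13) (23,16) (21,24) (16,24)]:
  edge (16,13)–(23,16): clear
  edge (23,16)–(21,24): crosses AB
  edge (21,24)–(16,24): clear
  edge (16,24)–(16,13): crosses AB
  → BLOCKED
Obstacle 2 [(0,3) (11,1) (9,10)]:
  edge (0,3)–(11,1): clear
  edge (11,1)–(9,10): clear
  edge (9,10)–(0,3): clear
  midpoint (29/2,14) outside
  → clear
Obstacle 3 [(1,17) (11,13) (10,23) (1,24)]:
  edge (1,17)–(11,13): clear
  edge (11,13)–(10,23): clear
  edge (10,23)–(1,24): clear
  edge (1,24)–(1,17): clear
  midpoint (29/2,14) outside
  → clear
Obstacle 4 [(13,1) (17,0) (24,9) (13,11)]:
  edge (13,1)–(17,0): clear
  edge (17,0)–(24,9): clear
  edge (24,9)–(13,11): clear
  edge (13,11)–(13,1): clear
  midpoint (29/2,14) outside
  → clear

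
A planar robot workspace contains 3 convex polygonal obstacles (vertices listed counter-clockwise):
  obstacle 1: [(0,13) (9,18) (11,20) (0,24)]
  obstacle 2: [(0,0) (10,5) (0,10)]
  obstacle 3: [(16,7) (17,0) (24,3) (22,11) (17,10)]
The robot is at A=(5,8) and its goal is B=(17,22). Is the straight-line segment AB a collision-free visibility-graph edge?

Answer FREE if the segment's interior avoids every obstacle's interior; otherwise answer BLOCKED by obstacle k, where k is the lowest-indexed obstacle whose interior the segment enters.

Obstacle 1 [(0,13) (9,18) (11,20) (0,24)]:
  edge (0,13)–(9,18): clear
  edge (9,18)–(11,20): clear
  edge (11,20)–(0,24): clear
  edge (0,24)–(0,13): clear
  midpoint (11,15) outside
  → clear
Obstacle 2 [(0,0) (10,5) (0,10)]:
  edge (0,0)–(10,5): clear
  edge (10,5)–(0,10): clear
  edge (0,10)–(0,0): clear
  midpoint (11,15) outside
  → clear
Obstacle 3 [(16,7) (17,0) (24,3) (22,11) (17,10)]:
  edge (16,7)–(17,0): clear
  edge (17,0)–(24,3): clear
  edge (24,3)–(22,11): clear
  edge (22,11)–(17,10): clear
  edge (17,10)–(16,7): clear
  midpoint (11,15) outside
  → clear

FREE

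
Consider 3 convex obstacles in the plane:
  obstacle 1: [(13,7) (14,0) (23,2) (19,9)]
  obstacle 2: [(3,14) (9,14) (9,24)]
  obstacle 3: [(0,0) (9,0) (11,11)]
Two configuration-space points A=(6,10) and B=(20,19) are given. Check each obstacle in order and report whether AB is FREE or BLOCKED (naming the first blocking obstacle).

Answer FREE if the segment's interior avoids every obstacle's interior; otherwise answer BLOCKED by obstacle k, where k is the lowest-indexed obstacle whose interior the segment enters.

Obstacle 1 [(13,7) (14,0) (23,2) (19,9)]:
  edge (13,7)–(14,0): clear
  edge (14,0)–(23,2): clear
  edge (23,2)–(19,9): clear
  edge (19,9)–(13,7): clear
  midpoint (13,29/2) outside
  → clear
Obstacle 2 [(3,14) (9,14) (9,24)]:
  edge (3,14)–(9,14): clear
  edge (9,14)–(9,24): clear
  edge (9,24)–(3,14): clear
  midpoint (13,29/2) outside
  → clear
Obstacle 3 [(0,0) (9,0) (11,11)]:
  edge (0,0)–(9,0): clear
  edge (9,0)–(11,11): clear
  edge (11,11)–(0,0): clear
  midpoint (13,29/2) outside
  → clear

FREE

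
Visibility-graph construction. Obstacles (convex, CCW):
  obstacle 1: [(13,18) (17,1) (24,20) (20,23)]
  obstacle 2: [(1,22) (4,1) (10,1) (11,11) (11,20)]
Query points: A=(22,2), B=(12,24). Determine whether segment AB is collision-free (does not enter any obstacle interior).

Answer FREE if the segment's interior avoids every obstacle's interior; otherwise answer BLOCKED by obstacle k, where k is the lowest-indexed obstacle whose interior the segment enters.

Obstacle 1 [(13,18) (17,1) (24,20) (20,23)]:
  edge (13,18)–(17,1): clear
  edge (17,1)–(24,20): crosses AB
  edge (24,20)–(20,23): clear
  edge (20,23)–(13,18): crosses AB
  → BLOCKED
Obstacle 2 [(1,22) (4,1) (10,1) (11,11) (11,20)]:
  edge (1,22)–(4,1): clear
  edge (4,1)–(10,1): clear
  edge (10,1)–(11,11): clear
  edge (11,11)–(11,20): clear
  edge (11,20)–(1,22): clear
  midpoint (17,13) outside
  → clear

BLOCKED by obstacle 1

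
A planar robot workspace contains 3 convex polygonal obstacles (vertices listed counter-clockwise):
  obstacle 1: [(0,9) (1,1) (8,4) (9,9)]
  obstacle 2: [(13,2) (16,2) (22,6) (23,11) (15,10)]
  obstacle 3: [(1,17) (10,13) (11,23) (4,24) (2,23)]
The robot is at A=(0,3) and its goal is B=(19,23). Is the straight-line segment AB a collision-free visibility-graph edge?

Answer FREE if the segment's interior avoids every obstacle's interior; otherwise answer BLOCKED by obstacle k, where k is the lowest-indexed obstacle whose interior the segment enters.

BLOCKED by obstacle 1

Obstacle 1 [(0,9) (1,1) (8,4) (9,9)]:
  edge (0,9)–(1,1): crosses AB
  edge (1,1)–(8,4): clear
  edge (8,4)–(9,9): clear
  edge (9,9)–(0,9): crosses AB
  → BLOCKED
Obstacle 2 [(13,2) (16,2) (22,6) (23,11) (15,10)]:
  edge (13,2)–(16,2): clear
  edge (16,2)–(22,6): clear
  edge (22,6)–(23,11): clear
  edge (23,11)–(15,10): clear
  edge (15,10)–(13,2): clear
  midpoint (19/2,13) outside
  → clear
Obstacle 3 [(1,17) (10,13) (11,23) (4,24) (2,23)]:
  edge (1,17)–(10,13): crosses AB
  edge (10,13)–(11,23): crosses AB
  edge (11,23)–(4,24): clear
  edge (4,24)–(2,23): clear
  edge (2,23)–(1,17): clear
  → BLOCKED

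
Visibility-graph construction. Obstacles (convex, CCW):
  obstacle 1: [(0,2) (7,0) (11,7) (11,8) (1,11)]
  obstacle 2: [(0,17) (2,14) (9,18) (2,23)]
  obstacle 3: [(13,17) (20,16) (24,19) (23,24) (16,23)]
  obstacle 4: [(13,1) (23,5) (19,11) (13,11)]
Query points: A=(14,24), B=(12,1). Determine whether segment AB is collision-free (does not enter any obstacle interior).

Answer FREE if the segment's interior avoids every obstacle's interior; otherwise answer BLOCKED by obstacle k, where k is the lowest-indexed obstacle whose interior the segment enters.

Obstacle 1 [(0,2) (7,0) (11,7) (11,8) (1,11)]:
  edge (0,2)–(7,0): clear
  edge (7,0)–(11,7): clear
  edge (11,7)–(11,8): clear
  edge (11,8)–(1,11): clear
  edge (1,11)–(0,2): clear
  midpoint (13,25/2) outside
  → clear
Obstacle 2 [(0,17) (2,14) (9,18) (2,23)]:
  edge (0,17)–(2,14): clear
  edge (2,14)–(9,18): clear
  edge (9,18)–(2,23): clear
  edge (2,23)–(0,17): clear
  midpoint (13,25/2) outside
  → clear
Obstacle 3 [(13,17) (20,16) (24,19) (23,24) (16,23)]:
  edge (13,17)–(20,16): crosses AB
  edge (20,16)–(24,19): clear
  edge (24,19)–(23,24): clear
  edge (23,24)–(16,23): clear
  edge (16,23)–(13,17): crosses AB
  → BLOCKED
Obstacle 4 [(13,1) (23,5) (19,11) (13,11)]:
  edge (13,1)–(23,5): clear
  edge (23,5)–(19,11): clear
  edge (19,11)–(13,11): clear
  edge (13,11)–(13,1): clear
  midpoint (13,25/2) outside
  → clear

BLOCKED by obstacle 3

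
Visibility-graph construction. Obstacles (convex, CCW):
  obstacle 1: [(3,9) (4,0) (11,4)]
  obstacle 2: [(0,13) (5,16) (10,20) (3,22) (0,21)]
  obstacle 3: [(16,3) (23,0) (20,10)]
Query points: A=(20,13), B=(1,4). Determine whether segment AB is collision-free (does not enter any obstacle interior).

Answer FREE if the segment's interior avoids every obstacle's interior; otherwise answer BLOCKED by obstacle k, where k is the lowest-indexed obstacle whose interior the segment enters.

Obstacle 1 [(3,9) (4,0) (11,4)]:
  edge (3,9)–(4,0): crosses AB
  edge (4,0)–(11,4): clear
  edge (11,4)–(3,9): crosses AB
  → BLOCKED
Obstacle 2 [(0,13) (5,16) (10,20) (3,22) (0,21)]:
  edge (0,13)–(5,16): clear
  edge (5,16)–(10,20): clear
  edge (10,20)–(3,22): clear
  edge (3,22)–(0,21): clear
  edge (0,21)–(0,13): clear
  midpoint (21/2,17/2) outside
  → clear
Obstacle 3 [(16,3) (23,0) (20,10)]:
  edge (16,3)–(23,0): clear
  edge (23,0)–(20,10): clear
  edge (20,10)–(16,3): clear
  midpoint (21/2,17/2) outside
  → clear

BLOCKED by obstacle 1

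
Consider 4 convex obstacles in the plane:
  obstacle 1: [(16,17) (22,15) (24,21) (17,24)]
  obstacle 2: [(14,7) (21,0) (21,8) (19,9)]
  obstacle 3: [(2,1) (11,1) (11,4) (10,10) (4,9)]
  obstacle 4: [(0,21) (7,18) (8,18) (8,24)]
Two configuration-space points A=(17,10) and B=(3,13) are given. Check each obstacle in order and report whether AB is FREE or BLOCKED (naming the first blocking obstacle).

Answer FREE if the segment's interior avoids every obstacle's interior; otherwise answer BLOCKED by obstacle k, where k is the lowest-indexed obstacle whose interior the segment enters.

Obstacle 1 [(16,17) (22,15) (24,21) (17,24)]:
  edge (16,17)–(22,15): clear
  edge (22,15)–(24,21): clear
  edge (24,21)–(17,24): clear
  edge (17,24)–(16,17): clear
  midpoint (10,23/2) outside
  → clear
Obstacle 2 [(14,7) (21,0) (21,8) (19,9)]:
  edge (14,7)–(21,0): clear
  edge (21,0)–(21,8): clear
  edge (21,8)–(19,9): clear
  edge (19,9)–(14,7): clear
  midpoint (10,23/2) outside
  → clear
Obstacle 3 [(2,1) (11,1) (11,4) (10,10) (4,9)]:
  edge (2,1)–(11,1): clear
  edge (11,1)–(11,4): clear
  edge (11,4)–(10,10): clear
  edge (10,10)–(4,9): clear
  edge (4,9)–(2,1): clear
  midpoint (10,23/2) outside
  → clear
Obstacle 4 [(0,21) (7,18) (8,18) (8,24)]:
  edge (0,21)–(7,18): clear
  edge (7,18)–(8,18): clear
  edge (8,18)–(8,24): clear
  edge (8,24)–(0,21): clear
  midpoint (10,23/2) outside
  → clear

FREE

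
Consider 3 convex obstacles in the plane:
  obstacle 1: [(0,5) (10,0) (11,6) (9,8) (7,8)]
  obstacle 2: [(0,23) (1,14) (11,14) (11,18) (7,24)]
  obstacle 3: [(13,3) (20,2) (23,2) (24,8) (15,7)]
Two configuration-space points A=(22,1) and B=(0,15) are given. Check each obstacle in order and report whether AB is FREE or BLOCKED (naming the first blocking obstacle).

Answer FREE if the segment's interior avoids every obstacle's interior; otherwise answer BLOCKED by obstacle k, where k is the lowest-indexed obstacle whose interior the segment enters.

Obstacle 1 [(0,5) (10,0) (11,6) (9,8) (7,8)]:
  edge (0,5)–(10,0): clear
  edge (10,0)–(11,6): clear
  edge (11,6)–(9,8): clear
  edge (9,8)–(7,8): clear
  edge (7,8)–(0,5): clear
  midpoint (11,8) outside
  → clear
Obstacle 2 [(0,23) (1,14) (11,14) (11,18) (7,24)]:
  edge (0,23)–(1,14): crosses AB
  edge (1,14)–(11,14): crosses AB
  edge (11,14)–(11,18): clear
  edge (11,18)–(7,24): clear
  edge (7,24)–(0,23): clear
  → BLOCKED
Obstacle 3 [(13,3) (20,2) (23,2) (24,8) (15,7)]:
  edge (13,3)–(20,2): clear
  edge (20,2)–(23,2): crosses AB
  edge (23,2)–(24,8): clear
  edge (24,8)–(15,7): clear
  edge (15,7)–(13,3): crosses AB
  → BLOCKED

BLOCKED by obstacle 2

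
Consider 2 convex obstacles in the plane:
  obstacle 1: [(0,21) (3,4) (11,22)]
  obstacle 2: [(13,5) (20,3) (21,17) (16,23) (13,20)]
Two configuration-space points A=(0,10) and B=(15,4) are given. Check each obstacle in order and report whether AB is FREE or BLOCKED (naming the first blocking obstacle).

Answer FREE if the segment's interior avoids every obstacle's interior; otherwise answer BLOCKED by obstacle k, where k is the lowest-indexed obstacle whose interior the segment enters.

Obstacle 1 [(0,21) (3,4) (11,22)]:
  edge (0,21)–(3,4): crosses AB
  edge (3,4)–(11,22): crosses AB
  edge (11,22)–(0,21): clear
  → BLOCKED
Obstacle 2 [(13,5) (20,3) (21,17) (16,23) (13,20)]:
  edge (13,5)–(20,3): clear
  edge (20,3)–(21,17): clear
  edge (21,17)–(16,23): clear
  edge (16,23)–(13,20): clear
  edge (13,20)–(13,5): clear
  midpoint (15/2,7) outside
  → clear

BLOCKED by obstacle 1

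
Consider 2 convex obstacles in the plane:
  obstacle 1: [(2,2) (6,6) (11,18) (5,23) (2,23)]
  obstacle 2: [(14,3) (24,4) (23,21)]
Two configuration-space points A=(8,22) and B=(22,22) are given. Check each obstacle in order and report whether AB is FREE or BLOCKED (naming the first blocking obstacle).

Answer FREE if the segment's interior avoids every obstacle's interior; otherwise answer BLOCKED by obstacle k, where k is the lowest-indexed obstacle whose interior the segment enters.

FREE

Obstacle 1 [(2,2) (6,6) (11,18) (5,23) (2,23)]:
  edge (2,2)–(6,6): clear
  edge (6,6)–(11,18): clear
  edge (11,18)–(5,23): clear
  edge (5,23)–(2,23): clear
  edge (2,23)–(2,2): clear
  midpoint (15,22) outside
  → clear
Obstacle 2 [(14,3) (24,4) (23,21)]:
  edge (14,3)–(24,4): clear
  edge (24,4)–(23,21): clear
  edge (23,21)–(14,3): clear
  midpoint (15,22) outside
  → clear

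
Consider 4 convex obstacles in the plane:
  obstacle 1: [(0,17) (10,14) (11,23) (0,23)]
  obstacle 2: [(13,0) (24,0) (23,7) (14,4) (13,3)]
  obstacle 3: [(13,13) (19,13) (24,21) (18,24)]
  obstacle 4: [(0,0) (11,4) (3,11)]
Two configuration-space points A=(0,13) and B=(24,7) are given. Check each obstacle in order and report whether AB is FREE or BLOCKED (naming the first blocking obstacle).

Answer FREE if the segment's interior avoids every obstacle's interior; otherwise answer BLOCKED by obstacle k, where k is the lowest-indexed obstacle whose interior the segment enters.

FREE

Obstacle 1 [(0,17) (10,14) (11,23) (0,23)]:
  edge (0,17)–(10,14): clear
  edge (10,14)–(11,23): clear
  edge (11,23)–(0,23): clear
  edge (0,23)–(0,17): clear
  midpoint (12,10) outside
  → clear
Obstacle 2 [(13,0) (24,0) (23,7) (14,4) (13,3)]:
  edge (13,0)–(24,0): clear
  edge (24,0)–(23,7): clear
  edge (23,7)–(14,4): clear
  edge (14,4)–(13,3): clear
  edge (13,3)–(13,0): clear
  midpoint (12,10) outside
  → clear
Obstacle 3 [(13,13) (19,13) (24,21) (18,24)]:
  edge (13,13)–(19,13): clear
  edge (19,13)–(24,21): clear
  edge (24,21)–(18,24): clear
  edge (18,24)–(13,13): clear
  midpoint (12,10) outside
  → clear
Obstacle 4 [(0,0) (11,4) (3,11)]:
  edge (0,0)–(11,4): clear
  edge (11,4)–(3,11): clear
  edge (3,11)–(0,0): clear
  midpoint (12,10) outside
  → clear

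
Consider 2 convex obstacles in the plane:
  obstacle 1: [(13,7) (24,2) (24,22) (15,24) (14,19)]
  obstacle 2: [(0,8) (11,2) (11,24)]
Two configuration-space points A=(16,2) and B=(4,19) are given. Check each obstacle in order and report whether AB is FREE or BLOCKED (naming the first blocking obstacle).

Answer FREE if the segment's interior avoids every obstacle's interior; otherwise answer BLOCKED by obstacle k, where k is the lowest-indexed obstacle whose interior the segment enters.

BLOCKED by obstacle 2

Obstacle 1 [(13,7) (24,2) (24,22) (15,24) (14,19)]:
  edge (13,7)–(24,2): clear
  edge (24,2)–(24,22): clear
  edge (24,22)–(15,24): clear
  edge (15,24)–(14,19): clear
  edge (14,19)–(13,7): clear
  midpoint (10,21/2) outside
  → clear
Obstacle 2 [(0,8) (11,2) (11,24)]:
  edge (0,8)–(11,2): clear
  edge (11,2)–(11,24): crosses AB
  edge (11,24)–(0,8): crosses AB
  → BLOCKED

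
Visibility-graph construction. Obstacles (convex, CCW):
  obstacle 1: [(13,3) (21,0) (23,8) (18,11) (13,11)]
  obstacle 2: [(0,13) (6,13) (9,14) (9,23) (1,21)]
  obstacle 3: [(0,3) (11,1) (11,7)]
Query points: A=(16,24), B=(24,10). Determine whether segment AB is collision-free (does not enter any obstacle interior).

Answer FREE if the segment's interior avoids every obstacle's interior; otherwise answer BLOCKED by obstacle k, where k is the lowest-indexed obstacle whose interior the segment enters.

FREE

Obstacle 1 [(13,3) (21,0) (23,8) (18,11) (13,11)]:
  edge (13,3)–(21,0): clear
  edge (21,0)–(23,8): clear
  edge (23,8)–(18,11): clear
  edge (18,11)–(13,11): clear
  edge (13,11)–(13,3): clear
  midpoint (20,17) outside
  → clear
Obstacle 2 [(0,13) (6,13) (9,14) (9,23) (1,21)]:
  edge (0,13)–(6,13): clear
  edge (6,13)–(9,14): clear
  edge (9,14)–(9,23): clear
  edge (9,23)–(1,21): clear
  edge (1,21)–(0,13): clear
  midpoint (20,17) outside
  → clear
Obstacle 3 [(0,3) (11,1) (11,7)]:
  edge (0,3)–(11,1): clear
  edge (11,1)–(11,7): clear
  edge (11,7)–(0,3): clear
  midpoint (20,17) outside
  → clear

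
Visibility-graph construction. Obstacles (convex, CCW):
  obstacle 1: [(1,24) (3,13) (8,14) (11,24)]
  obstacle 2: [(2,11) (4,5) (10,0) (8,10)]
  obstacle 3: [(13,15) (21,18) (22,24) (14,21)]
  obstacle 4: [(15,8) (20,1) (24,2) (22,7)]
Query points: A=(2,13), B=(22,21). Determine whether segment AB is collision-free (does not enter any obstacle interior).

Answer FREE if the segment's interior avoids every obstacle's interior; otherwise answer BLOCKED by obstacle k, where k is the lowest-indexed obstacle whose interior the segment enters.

BLOCKED by obstacle 1

Obstacle 1 [(1,24) (3,13) (8,14) (11,24)]:
  edge (1,24)–(3,13): crosses AB
  edge (3,13)–(8,14): clear
  edge (8,14)–(11,24): crosses AB
  edge (11,24)–(1,24): clear
  → BLOCKED
Obstacle 2 [(2,11) (4,5) (10,0) (8,10)]:
  edge (2,11)–(4,5): clear
  edge (4,5)–(10,0): clear
  edge (10,0)–(8,10): clear
  edge (8,10)–(2,11): clear
  midpoint (12,17) outside
  → clear
Obstacle 3 [(13,15) (21,18) (22,24) (14,21)]:
  edge (13,15)–(21,18): clear
  edge (21,18)–(22,24): crosses AB
  edge (22,24)–(14,21): clear
  edge (14,21)–(13,15): crosses AB
  → BLOCKED
Obstacle 4 [(15,8) (20,1) (24,2) (22,7)]:
  edge (15,8)–(20,1): clear
  edge (20,1)–(24,2): clear
  edge (24,2)–(22,7): clear
  edge (22,7)–(15,8): clear
  midpoint (12,17) outside
  → clear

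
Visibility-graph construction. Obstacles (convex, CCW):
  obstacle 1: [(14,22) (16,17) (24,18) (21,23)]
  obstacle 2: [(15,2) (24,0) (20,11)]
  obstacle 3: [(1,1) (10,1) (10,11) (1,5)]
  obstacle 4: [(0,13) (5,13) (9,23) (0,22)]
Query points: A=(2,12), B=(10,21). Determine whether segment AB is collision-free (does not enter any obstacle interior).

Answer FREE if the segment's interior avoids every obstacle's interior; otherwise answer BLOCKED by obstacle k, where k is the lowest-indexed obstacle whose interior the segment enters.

BLOCKED by obstacle 4

Obstacle 1 [(14,22) (16,17) (24,18) (21,23)]:
  edge (14,22)–(16,17): clear
  edge (16,17)–(24,18): clear
  edge (24,18)–(21,23): clear
  edge (21,23)–(14,22): clear
  midpoint (6,33/2) outside
  → clear
Obstacle 2 [(15,2) (24,0) (20,11)]:
  edge (15,2)–(24,0): clear
  edge (24,0)–(20,11): clear
  edge (20,11)–(15,2): clear
  midpoint (6,33/2) outside
  → clear
Obstacle 3 [(1,1) (10,1) (10,11) (1,5)]:
  edge (1,1)–(10,1): clear
  edge (10,1)–(10,11): clear
  edge (10,11)–(1,5): clear
  edge (1,5)–(1,1): clear
  midpoint (6,33/2) outside
  → clear
Obstacle 4 [(0,13) (5,13) (9,23) (0,22)]:
  edge (0,13)–(5,13): crosses AB
  edge (5,13)–(9,23): crosses AB
  edge (9,23)–(0,22): clear
  edge (0,22)–(0,13): clear
  → BLOCKED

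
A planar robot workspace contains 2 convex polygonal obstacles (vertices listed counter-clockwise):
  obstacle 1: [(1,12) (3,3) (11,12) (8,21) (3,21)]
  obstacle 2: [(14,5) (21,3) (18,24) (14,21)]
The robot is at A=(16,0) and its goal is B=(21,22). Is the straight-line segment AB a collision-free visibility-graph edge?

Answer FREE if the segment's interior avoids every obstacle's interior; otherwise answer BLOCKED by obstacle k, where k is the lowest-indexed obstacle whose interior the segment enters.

Obstacle 1 [(1,12) (3,3) (11,12) (8,21) (3,21)]:
  edge (1,12)–(3,3): clear
  edge (3,3)–(11,12): clear
  edge (11,12)–(8,21): clear
  edge (8,21)–(3,21): clear
  edge (3,21)–(1,12): clear
  midpoint (37/2,11) outside
  → clear
Obstacle 2 [(14,5) (21,3) (18,24) (14,21)]:
  edge (14,5)–(21,3): crosses AB
  edge (21,3)–(18,24): crosses AB
  edge (18,24)–(14,21): clear
  edge (14,21)–(14,5): clear
  → BLOCKED

BLOCKED by obstacle 2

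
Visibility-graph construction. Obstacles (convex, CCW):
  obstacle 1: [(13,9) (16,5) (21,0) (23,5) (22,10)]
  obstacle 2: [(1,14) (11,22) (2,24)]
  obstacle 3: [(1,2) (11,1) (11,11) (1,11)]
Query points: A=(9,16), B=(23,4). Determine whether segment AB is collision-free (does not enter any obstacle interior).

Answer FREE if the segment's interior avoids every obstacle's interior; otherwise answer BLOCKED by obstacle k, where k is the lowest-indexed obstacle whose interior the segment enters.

Obstacle 1 [(13,9) (16,5) (21,0) (23,5) (22,10)]:
  edge (13,9)–(16,5): clear
  edge (16,5)–(21,0): clear
  edge (21,0)–(23,5): crosses AB
  edge (23,5)–(22,10): clear
  edge (22,10)–(13,9): crosses AB
  → BLOCKED
Obstacle 2 [(1,14) (11,22) (2,24)]:
  edge (1,14)–(11,22): clear
  edge (11,22)–(2,24): clear
  edge (2,24)–(1,14): clear
  midpoint (16,10) outside
  → clear
Obstacle 3 [(1,2) (11,1) (11,11) (1,11)]:
  edge (1,2)–(11,1): clear
  edge (11,1)–(11,11): clear
  edge (11,11)–(1,11): clear
  edge (1,11)–(1,2): clear
  midpoint (16,10) outside
  → clear

BLOCKED by obstacle 1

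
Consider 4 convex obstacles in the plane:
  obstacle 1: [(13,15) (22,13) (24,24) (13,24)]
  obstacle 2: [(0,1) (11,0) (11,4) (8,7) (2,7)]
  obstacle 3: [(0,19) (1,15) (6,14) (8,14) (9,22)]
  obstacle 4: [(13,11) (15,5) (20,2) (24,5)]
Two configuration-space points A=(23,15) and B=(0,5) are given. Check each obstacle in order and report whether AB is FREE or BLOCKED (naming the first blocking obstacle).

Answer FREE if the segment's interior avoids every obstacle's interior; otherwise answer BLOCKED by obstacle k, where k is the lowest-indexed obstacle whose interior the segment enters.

Obstacle 1 [(13,15) (22,13) (24,24) (13,24)]:
  edge (13,15)–(22,13): crosses AB
  edge (22,13)–(24,24): crosses AB
  edge (24,24)–(13,24): clear
  edge (13,24)–(13,15): clear
  → BLOCKED
Obstacle 2 [(0,1) (11,0) (11,4) (8,7) (2,7)]:
  edge (0,1)–(11,0): clear
  edge (11,0)–(11,4): clear
  edge (11,4)–(8,7): clear
  edge (8,7)–(2,7): crosses AB
  edge (2,7)–(0,1): crosses AB
  → BLOCKED
Obstacle 3 [(0,19) (1,15) (6,14) (8,14) (9,22)]:
  edge (0,19)–(1,15): clear
  edge (1,15)–(6,14): clear
  edge (6,14)–(8,14): clear
  edge (8,14)–(9,22): clear
  edge (9,22)–(0,19): clear
  midpoint (23/2,10) outside
  → clear
Obstacle 4 [(13,11) (15,5) (20,2) (24,5)]:
  edge (13,11)–(15,5): crosses AB
  edge (15,5)–(20,2): clear
  edge (20,2)–(24,5): clear
  edge (24,5)–(13,11): crosses AB
  → BLOCKED

BLOCKED by obstacle 1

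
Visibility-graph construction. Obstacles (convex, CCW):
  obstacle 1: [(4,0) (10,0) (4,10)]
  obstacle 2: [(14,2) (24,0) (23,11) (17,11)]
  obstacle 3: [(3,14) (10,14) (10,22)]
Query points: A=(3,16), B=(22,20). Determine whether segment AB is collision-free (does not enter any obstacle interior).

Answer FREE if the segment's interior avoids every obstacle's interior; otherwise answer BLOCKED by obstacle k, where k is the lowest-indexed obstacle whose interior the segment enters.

Obstacle 1 [(4,0) (10,0) (4,10)]:
  edge (4,0)–(10,0): clear
  edge (10,0)–(4,10): clear
  edge (4,10)–(4,0): clear
  midpoint (25/2,18) outside
  → clear
Obstacle 2 [(14,2) (24,0) (23,11) (17,11)]:
  edge (14,2)–(24,0): clear
  edge (24,0)–(23,11): clear
  edge (23,11)–(17,11): clear
  edge (17,11)–(14,2): clear
  midpoint (25/2,18) outside
  → clear
Obstacle 3 [(3,14) (10,14) (10,22)]:
  edge (3,14)–(10,14): clear
  edge (10,14)–(10,22): crosses AB
  edge (10,22)–(3,14): crosses AB
  → BLOCKED

BLOCKED by obstacle 3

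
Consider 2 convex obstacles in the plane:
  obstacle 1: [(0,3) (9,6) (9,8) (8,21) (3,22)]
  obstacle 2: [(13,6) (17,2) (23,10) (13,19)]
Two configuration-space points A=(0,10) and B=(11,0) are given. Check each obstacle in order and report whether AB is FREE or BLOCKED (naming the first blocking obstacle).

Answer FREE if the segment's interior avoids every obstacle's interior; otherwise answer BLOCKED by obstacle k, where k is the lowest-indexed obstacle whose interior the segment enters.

Obstacle 1 [(0,3) (9,6) (9,8) (8,21) (3,22)]:
  edge (0,3)–(9,6): crosses AB
  edge (9,6)–(9,8): clear
  edge (9,8)–(8,21): clear
  edge (8,21)–(3,22): clear
  edge (3,22)–(0,3): crosses AB
  → BLOCKED
Obstacle 2 [(13,6) (17,2) (23,10) (13,19)]:
  edge (13,6)–(17,2): clear
  edge (17,2)–(23,10): clear
  edge (23,10)–(13,19): clear
  edge (13,19)–(13,6): clear
  midpoint (11/2,5) outside
  → clear

BLOCKED by obstacle 1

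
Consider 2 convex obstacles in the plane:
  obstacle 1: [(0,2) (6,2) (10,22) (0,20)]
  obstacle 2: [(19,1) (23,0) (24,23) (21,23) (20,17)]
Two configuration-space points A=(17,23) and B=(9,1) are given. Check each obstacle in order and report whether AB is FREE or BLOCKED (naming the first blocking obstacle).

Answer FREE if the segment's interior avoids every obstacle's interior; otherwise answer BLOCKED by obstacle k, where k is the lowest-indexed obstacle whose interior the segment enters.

Obstacle 1 [(0,2) (6,2) (10,22) (0,20)]:
  edge (0,2)–(6,2): clear
  edge (6,2)–(10,22): clear
  edge (10,22)–(0,20): clear
  edge (0,20)–(0,2): clear
  midpoint (13,12) outside
  → clear
Obstacle 2 [(19,1) (23,0) (24,23) (21,23) (20,17)]:
  edge (19,1)–(23,0): clear
  edge (23,0)–(24,23): clear
  edge (24,23)–(21,23): clear
  edge (21,23)–(20,17): clear
  edge (20,17)–(19,1): clear
  midpoint (13,12) outside
  → clear

FREE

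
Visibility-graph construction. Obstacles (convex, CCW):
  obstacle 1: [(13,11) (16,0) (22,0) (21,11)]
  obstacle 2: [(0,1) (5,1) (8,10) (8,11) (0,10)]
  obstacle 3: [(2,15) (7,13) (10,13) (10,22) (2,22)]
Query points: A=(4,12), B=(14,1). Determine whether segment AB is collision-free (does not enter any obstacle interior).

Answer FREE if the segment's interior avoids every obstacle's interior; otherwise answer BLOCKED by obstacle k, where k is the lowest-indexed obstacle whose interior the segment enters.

Obstacle 1 [(13,11) (16,0) (22,0) (21,11)]:
  edge (13,11)–(16,0): clear
  edge (16,0)–(22,0): clear
  edge (22,0)–(21,11): clear
  edge (21,11)–(13,11): clear
  midpoint (9,13/2) outside
  → clear
Obstacle 2 [(0,1) (5,1) (8,10) (8,11) (0,10)]:
  edge (0,1)–(5,1): clear
  edge (5,1)–(8,10): crosses AB
  edge (8,10)–(8,11): clear
  edge (8,11)–(0,10): crosses AB
  edge (0,10)–(0,1): clear
  → BLOCKED
Obstacle 3 [(2,15) (7,13) (10,13) (10,22) (2,22)]:
  edge (2,15)–(7,13): clear
  edge (7,13)–(10,13): clear
  edge (10,13)–(10,22): clear
  edge (10,22)–(2,22): clear
  edge (2,22)–(2,15): clear
  midpoint (9,13/2) outside
  → clear

BLOCKED by obstacle 2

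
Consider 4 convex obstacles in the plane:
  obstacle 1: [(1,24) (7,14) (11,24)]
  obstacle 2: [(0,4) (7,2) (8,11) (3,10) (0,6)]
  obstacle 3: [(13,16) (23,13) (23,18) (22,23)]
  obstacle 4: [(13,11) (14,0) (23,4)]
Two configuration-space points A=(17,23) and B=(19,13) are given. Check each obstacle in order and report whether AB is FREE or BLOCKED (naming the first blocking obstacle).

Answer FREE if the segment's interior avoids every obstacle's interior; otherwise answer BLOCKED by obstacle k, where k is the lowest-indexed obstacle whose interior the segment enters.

BLOCKED by obstacle 3

Obstacle 1 [(1,24) (7,14) (11,24)]:
  edge (1,24)–(7,14): clear
  edge (7,14)–(11,24): clear
  edge (11,24)–(1,24): clear
  midpoint (18,18) outside
  → clear
Obstacle 2 [(0,4) (7,2) (8,11) (3,10) (0,6)]:
  edge (0,4)–(7,2): clear
  edge (7,2)–(8,11): clear
  edge (8,11)–(3,10): clear
  edge (3,10)–(0,6): clear
  edge (0,6)–(0,4): clear
  midpoint (18,18) outside
  → clear
Obstacle 3 [(13,16) (23,13) (23,18) (22,23)]:
  edge (13,16)–(23,13): crosses AB
  edge (23,13)–(23,18): clear
  edge (23,18)–(22,23): clear
  edge (22,23)–(13,16): crosses AB
  → BLOCKED
Obstacle 4 [(13,11) (14,0) (23,4)]:
  edge (13,11)–(14,0): clear
  edge (14,0)–(23,4): clear
  edge (23,4)–(13,11): clear
  midpoint (18,18) outside
  → clear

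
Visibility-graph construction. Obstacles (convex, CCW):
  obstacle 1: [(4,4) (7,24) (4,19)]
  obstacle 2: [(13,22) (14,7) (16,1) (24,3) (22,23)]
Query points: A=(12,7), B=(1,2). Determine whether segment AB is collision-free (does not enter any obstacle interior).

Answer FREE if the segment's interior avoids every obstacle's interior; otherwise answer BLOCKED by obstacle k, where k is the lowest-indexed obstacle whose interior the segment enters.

Obstacle 1 [(4,4) (7,24) (4,19)]:
  edge (4,4)–(7,24): clear
  edge (7,24)–(4,19): clear
  edge (4,19)–(4,4): clear
  midpoint (13/2,9/2) outside
  → clear
Obstacle 2 [(13,22) (14,7) (16,1) (24,3) (22,23)]:
  edge (13,22)–(14,7): clear
  edge (14,7)–(16,1): clear
  edge (16,1)–(24,3): clear
  edge (24,3)–(22,23): clear
  edge (22,23)–(13,22): clear
  midpoint (13/2,9/2) outside
  → clear

FREE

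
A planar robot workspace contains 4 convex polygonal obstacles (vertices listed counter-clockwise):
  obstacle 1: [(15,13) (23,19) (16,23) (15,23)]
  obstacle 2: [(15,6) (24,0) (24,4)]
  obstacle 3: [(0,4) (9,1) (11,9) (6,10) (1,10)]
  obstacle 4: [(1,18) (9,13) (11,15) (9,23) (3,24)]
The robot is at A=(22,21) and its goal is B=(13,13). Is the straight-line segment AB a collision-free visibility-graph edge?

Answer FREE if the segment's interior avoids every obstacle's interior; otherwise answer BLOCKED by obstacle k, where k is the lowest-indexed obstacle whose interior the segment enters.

Obstacle 1 [(15,13) (23,19) (16,23) (15,23)]:
  edge (15,13)–(23,19): clear
  edge (23,19)–(16,23): crosses AB
  edge (16,23)–(15,23): clear
  edge (15,23)–(15,13): crosses AB
  → BLOCKED
Obstacle 2 [(15,6) (24,0) (24,4)]:
  edge (15,6)–(24,0): clear
  edge (24,0)–(24,4): clear
  edge (24,4)–(15,6): clear
  midpoint (35/2,17) outside
  → clear
Obstacle 3 [(0,4) (9,1) (11,9) (6,10) (1,10)]:
  edge (0,4)–(9,1): clear
  edge (9,1)–(11,9): clear
  edge (11,9)–(6,10): clear
  edge (6,10)–(1,10): clear
  edge (1,10)–(0,4): clear
  midpoint (35/2,17) outside
  → clear
Obstacle 4 [(1,18) (9,13) (11,15) (9,23) (3,24)]:
  edge (1,18)–(9,13): clear
  edge (9,13)–(11,15): clear
  edge (11,15)–(9,23): clear
  edge (9,23)–(3,24): clear
  edge (3,24)–(1,18): clear
  midpoint (35/2,17) outside
  → clear

BLOCKED by obstacle 1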